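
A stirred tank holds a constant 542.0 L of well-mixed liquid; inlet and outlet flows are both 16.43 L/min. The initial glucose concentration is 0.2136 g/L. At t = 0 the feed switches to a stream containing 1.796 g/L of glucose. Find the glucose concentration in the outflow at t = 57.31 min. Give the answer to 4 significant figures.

Unsteady species balance (constant V, well mixed): V dC/dt = Q(C_in − C).
Time constant τ = V/Q = 542.0/16.43 = 32.9884 min.
Integrating: C(t) = C_in + (C₀ − C_in) e^(−t/τ).
C(57.31) = 1.796 + (0.2136 − 1.796)·e^(−57.31/32.9884) = 1.796 + (-1.58240)·0.175999 = 1.51750 g/L.

1.517 g/L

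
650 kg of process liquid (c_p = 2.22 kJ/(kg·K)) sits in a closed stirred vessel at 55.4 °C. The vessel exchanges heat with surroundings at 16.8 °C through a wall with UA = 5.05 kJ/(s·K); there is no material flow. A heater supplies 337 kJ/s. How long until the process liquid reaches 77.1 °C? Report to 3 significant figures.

M c_p dT/dt = −UA(T − T_amb) + Q̇.
τ = M c_p/UA = 285.74 s; T_ss = T_amb + Q̇/UA = 16.8 + 337/5.05 = 83.533 °C.
T(t) = T_ss + (T₀ − T_ss)e^(−t/τ); set T = 77.1:
t = −τ ln[(T − T_ss)/(T₀ − T_ss)] = −285.74 · ln(0.22865) = 421.63 s.

422 s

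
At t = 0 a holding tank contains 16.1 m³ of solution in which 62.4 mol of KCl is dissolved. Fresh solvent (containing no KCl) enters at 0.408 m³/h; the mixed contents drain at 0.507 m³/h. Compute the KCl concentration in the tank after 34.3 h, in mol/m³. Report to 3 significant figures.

1.46 mol/m³

Let m(t) be the amount of KCl. Volume: V(t) = V₀ + (Q_in − Q_out) t = 16.1 − 0.099000 t; V(34.3) = 12.704 m³.
Species balance (pure solvent in): dm/dt = −Q_out · m/V(t).
Separate: dm/m = −Q_out dt/V(t) ⇒ ln(m/m₀) = −(Q_out/(Q_in−Q_out)) ln(V/V₀).
m = m₀ (V₀/V)^(Q_out/(Q_in−Q_out)) = 62.4 × (16.1/12.704)^(-5.1212) = 18.550 mol.
C = m/V = 18.550/12.704 = 1.4601 mol/m³.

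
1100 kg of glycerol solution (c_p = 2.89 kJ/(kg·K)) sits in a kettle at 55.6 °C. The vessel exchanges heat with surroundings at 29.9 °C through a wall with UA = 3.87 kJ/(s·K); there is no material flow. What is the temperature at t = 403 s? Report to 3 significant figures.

Lumped-capacitance energy balance: M c_p dT/dt = UA(T_amb − T).
dT/dt = (T_ss − T)/τ with T_ss = T_amb = 29.900 °C, τ = M c_p/UA = 1100·2.89/3.87 = 821.45 s.
Integrating: T(t) = T_ss + (T₀ − T_ss) e^(−t/τ).
T(403) = 29.900 + (25.700)·0.61226 = 45.635 °C.

45.6 °C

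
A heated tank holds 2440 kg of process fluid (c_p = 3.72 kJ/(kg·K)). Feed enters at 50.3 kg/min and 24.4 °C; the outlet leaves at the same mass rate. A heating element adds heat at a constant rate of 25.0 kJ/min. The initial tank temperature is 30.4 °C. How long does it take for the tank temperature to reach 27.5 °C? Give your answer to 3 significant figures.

33.1 min

First-law balance (no shaft work): M c_p dT/dt = ṁ c_p (T_in − T) + 25.0.
τ = M/ṁ = 48.509 min; T_ss = T_in + Q̇/(ṁ c_p) = 24.534 °C.
T(t) = T_ss + (T₀ − T_ss) e^(−t/τ). Set T = 27.5:
e^(−t/τ) = (27.5 − 24.534)/(30.4 − 24.534) = 0.50566
t = −48.509 · ln(0.50566) = 33.078 min.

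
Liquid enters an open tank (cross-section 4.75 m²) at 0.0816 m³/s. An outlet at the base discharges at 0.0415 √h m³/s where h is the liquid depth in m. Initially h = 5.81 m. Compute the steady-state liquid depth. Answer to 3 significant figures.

3.87 m

A dh/dt = Q_in − 0.0415 √h. Steady state requires inflow = outflow:
Q_in = 0.0415 √h_ss ⇒ √h_ss = 0.0816/0.0415 = 1.9663.
h_ss = 1.9663² = 3.8662 m. (Since h₀ = 5.81 m > h_ss, the level will fall toward this value.)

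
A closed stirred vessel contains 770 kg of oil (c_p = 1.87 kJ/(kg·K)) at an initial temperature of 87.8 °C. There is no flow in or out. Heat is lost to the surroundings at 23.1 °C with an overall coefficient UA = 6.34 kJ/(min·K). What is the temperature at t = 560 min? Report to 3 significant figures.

Lumped-capacitance energy balance: M c_p dT/dt = UA(T_amb − T).
dT/dt = (T_ss − T)/τ with T_ss = T_amb = 23.100 °C, τ = M c_p/UA = 770·1.87/6.34 = 227.11 min.
Integrating: T(t) = T_ss + (T₀ − T_ss) e^(−t/τ).
T(560) = 23.100 + (64.700)·0.084947 = 28.596 °C.

28.6 °C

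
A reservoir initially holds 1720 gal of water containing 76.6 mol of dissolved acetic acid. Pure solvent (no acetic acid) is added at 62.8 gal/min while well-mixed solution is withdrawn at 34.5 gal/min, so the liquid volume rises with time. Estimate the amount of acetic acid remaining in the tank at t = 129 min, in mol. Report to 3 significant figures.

19.1 mol

Let m(t) be the amount of acetic acid. Volume: V(t) = V₀ + (Q_in − Q_out) t = 1720 + 28.300 t; V(129) = 5370.7 gal.
No acetic acid enters, so dm/dt = −Q_out · (m/V).
dm/m = −Q_out dt/(V₀ + 28.300 t); integrating gives ln(m/m₀) = −(Q_out/(Q_in−Q_out)) ln(V/V₀).
m = m₀ (V₀/V)^(Q_out/(Q_in−Q_out)) = 76.6 × (1720/5370.7)^(1.2191) = 19.116 mol.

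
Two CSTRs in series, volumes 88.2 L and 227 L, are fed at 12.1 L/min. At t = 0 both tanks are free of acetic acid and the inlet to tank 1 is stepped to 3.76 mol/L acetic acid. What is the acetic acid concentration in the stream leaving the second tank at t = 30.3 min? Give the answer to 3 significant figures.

Each tank obeys Vᵢ dCᵢ/dt = Q(Cᵢ₋₁ − Cᵢ), so τᵢ = Vᵢ/Q.
τ₁ = 88.2/12.1 = 7.2893 min; τ₂ = 227/12.1 = 18.760 min.
Solving the cascade with C₁(0)=C₂(0)=0 gives C₂(t) = C_in[1 − (τ₁ e^(−t/τ₁) − τ₂ e^(−t/τ₂))/(τ₁ − τ₂)].
At t = 30.3: e^(−t/τ₁) = 0.015658, e^(−t/τ₂) = 0.19887.
C₂ = 3.76·[1 − (7.2893·0.015658 − 18.760·0.19887)/(-11.471)] = 3.76·0.68471 = 2.5745 mol/L.

2.57 mol/L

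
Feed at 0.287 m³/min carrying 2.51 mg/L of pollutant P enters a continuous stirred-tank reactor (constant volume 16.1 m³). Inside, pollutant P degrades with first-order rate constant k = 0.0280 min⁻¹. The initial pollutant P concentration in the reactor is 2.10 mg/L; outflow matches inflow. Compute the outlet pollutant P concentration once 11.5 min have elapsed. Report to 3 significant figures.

1.64 mg/L

V dC/dt = Q(C_in − C) − k V C.
dC/dt = (Q/V) C_in − (Q/V + k) C; effective rate a = Q/V + k = 0.017826 + 0.0280 = 0.045826 min⁻¹.
C_ss = Q C_in/(Q + kV) = 0.97638 mg/L; C(t) = C_ss + (C₀ − C_ss) e^(−a t).
C(11.5) = 0.97638 + (1.1236)·e^(−0.045826·11.5) = 0.97638 + (1.1236)·0.59037 = 1.6397 mg/L.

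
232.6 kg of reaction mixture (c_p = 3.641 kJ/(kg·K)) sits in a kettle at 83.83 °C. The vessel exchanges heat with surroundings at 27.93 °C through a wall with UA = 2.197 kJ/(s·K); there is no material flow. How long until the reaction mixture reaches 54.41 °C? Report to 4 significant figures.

288.0 s

M c_p dT/dt = −UA(T − T_amb).
τ = M c_p/UA = 385.479 s; T_ss = T_amb = 27.9300 °C.
T(t) = T_ss + (T₀ − T_ss)e^(−t/τ); set T = 54.41:
t = −τ ln[(T − T_ss)/(T₀ − T_ss)] = −385.479 · ln(0.473703) = 288.020 s.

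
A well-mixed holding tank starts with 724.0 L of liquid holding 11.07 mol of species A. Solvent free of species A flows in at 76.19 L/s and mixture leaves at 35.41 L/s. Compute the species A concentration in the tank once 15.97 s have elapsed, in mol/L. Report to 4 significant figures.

Total volume: dV/dt = Q_in − Q_out = 40.7800 L/s, so V(t) = 724.0 + 40.7800 t and V(15.97) = 1375.26 L.
Species balance (pure solvent in): dm/dt = −Q_out · m/V(t).
dm/m = −Q_out dt/(V₀ + 40.7800 t); integrating gives ln(m/m₀) = −(Q_out/(Q_in−Q_out)) ln(V/V₀).
m = m₀ (V₀/V)^(Q_out/(Q_in−Q_out)) = 11.07 × (724.0/1375.26)^(0.868318) = 6.34154 mol.
C = m/V = 6.34154/1375.26 = 0.00461117 mol/L.

0.004611 mol/L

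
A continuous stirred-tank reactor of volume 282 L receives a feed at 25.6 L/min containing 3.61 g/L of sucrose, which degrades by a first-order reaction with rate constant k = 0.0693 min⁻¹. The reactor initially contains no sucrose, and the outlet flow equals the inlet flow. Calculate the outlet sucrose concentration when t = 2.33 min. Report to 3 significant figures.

0.637 g/L

Accumulation = in − out − consumed: V dC/dt = Q C_in − Q C − k V C.
dC/dt = (Q/V) C_in − (Q/V + k) C; effective rate a = Q/V + k = 0.090780 + 0.0693 = 0.16008 min⁻¹.
C_ss = Q C_in/(Q + kV) = 2.0472 g/L; C(t) = C_ss + (C₀ − C_ss) e^(−a t).
C(2.33) = 2.0472 + (-2.0472)·e^(−0.16008·2.33) = 2.0472 + (-2.0472)·0.68867 = 0.63735 g/L.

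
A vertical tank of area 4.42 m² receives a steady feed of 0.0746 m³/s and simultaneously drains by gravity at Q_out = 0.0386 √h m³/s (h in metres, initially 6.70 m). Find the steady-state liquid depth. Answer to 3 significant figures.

3.74 m

A dh/dt = Q_in − 0.0386 √h. Steady state requires inflow = outflow:
Q_in = 0.0386 √h_ss ⇒ √h_ss = 0.0746/0.0386 = 1.9326.
h_ss = 1.9326² = 3.7351 m. (Since h₀ = 6.70 m > h_ss, the level will fall toward this value.)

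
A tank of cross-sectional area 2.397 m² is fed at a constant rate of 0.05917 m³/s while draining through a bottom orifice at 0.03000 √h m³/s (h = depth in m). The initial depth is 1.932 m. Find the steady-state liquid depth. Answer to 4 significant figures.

3.890 m

Level balance: A dh/dt = 0.05917 − 0.03000 √h. Setting dh/dt = 0:
Q_in = 0.03000 √h_ss ⇒ √h_ss = 0.05917/0.03000 = 1.97233.
h_ss = 1.97233² = 3.89010 m. (Since h₀ = 1.932 m < h_ss, the level will rise toward this value.)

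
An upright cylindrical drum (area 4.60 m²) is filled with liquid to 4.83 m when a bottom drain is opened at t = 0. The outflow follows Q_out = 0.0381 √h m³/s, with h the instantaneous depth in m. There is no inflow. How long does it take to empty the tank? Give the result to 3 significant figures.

531 s

Mass balance (ρ constant): A dh/dt = −0.0381 √h.
∫ h^(−1/2) dh = −(0.0381/A) ∫ dt, giving 2√h = 2√h₀ − (0.0381/A) t.
Set h = 0: 2√h₀ = (0.0381/A) t_empty ⇒ t_empty = 2A√h₀/0.0381.
t_empty = 2·4.60·√4.83/0.0381 = 9.2000·2.1977/0.0381 = 530.68 s.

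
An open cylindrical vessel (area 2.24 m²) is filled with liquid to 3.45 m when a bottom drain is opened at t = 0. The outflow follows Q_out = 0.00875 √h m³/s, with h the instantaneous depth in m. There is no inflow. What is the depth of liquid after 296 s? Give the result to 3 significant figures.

1.64 m

With no inflow, A dh/dt = −0.00875 √h.
∫ h^(−1/2) dh = −(0.00875/A) ∫ dt, giving 2√h = 2√h₀ − (0.00875/A) t.
√h = √3.45 − 0.00875·296/(2·2.24) = 1.8574 − 0.57812 = 1.2793.
h = 1.2793² = 1.6366 m.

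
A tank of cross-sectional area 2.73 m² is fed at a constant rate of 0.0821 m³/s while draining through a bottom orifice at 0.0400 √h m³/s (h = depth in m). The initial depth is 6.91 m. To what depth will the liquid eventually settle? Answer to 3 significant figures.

A dh/dt = Q_in − 0.0400 √h. Steady state requires inflow = outflow:
Q_in = 0.0400 √h_ss ⇒ √h_ss = 0.0821/0.0400 = 2.0525.
h_ss = 2.0525² = 4.2128 m. (Since h₀ = 6.91 m > h_ss, the level will fall toward this value.)

4.21 m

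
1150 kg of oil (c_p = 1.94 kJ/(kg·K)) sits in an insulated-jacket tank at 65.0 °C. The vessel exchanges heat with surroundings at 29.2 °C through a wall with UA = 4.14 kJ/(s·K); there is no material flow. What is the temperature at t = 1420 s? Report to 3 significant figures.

Heat balance on the well-mixed liquid: M c_p dT/dt = −UA(T − T_amb).
dT/dt = (T_ss − T)/τ with T_ss = T_amb = 29.200 °C, τ = M c_p/UA = 1150·1.94/4.14 = 538.89 s.
T approaches T_ss exponentially: T(t) = T_ss + (T₀ − T_ss) e^(−t/τ).
T(1420) = 29.200 + (35.800)·0.071715 = 31.767 °C.

31.8 °C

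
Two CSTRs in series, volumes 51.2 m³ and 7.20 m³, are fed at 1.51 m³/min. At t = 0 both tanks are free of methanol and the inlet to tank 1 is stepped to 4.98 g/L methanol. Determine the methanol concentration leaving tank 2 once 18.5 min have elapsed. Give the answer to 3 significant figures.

1.64 g/L

Each tank obeys Vᵢ dCᵢ/dt = Q(Cᵢ₋₁ − Cᵢ), so τᵢ = Vᵢ/Q.
τ₁ = 51.2/1.51 = 33.907 min; τ₂ = 7.20/1.51 = 4.7682 min.
Tank 1: C₁ = C_in(1 − e^(−t/τ₁)). Tank 2 (τ₁ ≠ τ₂): C₂ = C_in[1 − (τ₁ e^(−t/τ₁) − τ₂ e^(−t/τ₂))/(τ₁ − τ₂)].
At t = 18.5: e^(−t/τ₁) = 0.57949, e^(−t/τ₂) = 0.020654.
C₂ = 4.98·[1 − (33.907·0.57949 − 4.7682·0.020654)/(29.139)] = 4.98·0.32906 = 1.6387 g/L.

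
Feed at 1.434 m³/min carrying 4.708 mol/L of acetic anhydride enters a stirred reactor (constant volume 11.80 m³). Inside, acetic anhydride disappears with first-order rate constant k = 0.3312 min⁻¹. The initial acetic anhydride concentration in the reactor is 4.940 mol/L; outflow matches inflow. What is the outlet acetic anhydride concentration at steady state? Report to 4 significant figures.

1.264 mol/L

Species balance: V dC/dt = Q C_in − Q C − k V C.
Steady state (dC/dt = 0): C_ss = Q C_in/(Q + kV) = C_in/(1 + kV/Q).
C_ss = 1.434·4.708/(1.434 + 0.3312·11.80) = 6.75127/5.34216 = 1.26377 mol/L.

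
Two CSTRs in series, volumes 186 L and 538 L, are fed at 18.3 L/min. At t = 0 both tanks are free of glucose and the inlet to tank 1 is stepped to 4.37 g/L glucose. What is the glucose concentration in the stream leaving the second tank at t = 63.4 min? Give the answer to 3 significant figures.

Species balance on tank i: dCᵢ/dt = (Cᵢ₋₁ − Cᵢ)/τᵢ with τᵢ = Vᵢ/Q.
τ₁ = 186/18.3 = 10.164 min; τ₂ = 538/18.3 = 29.399 min.
Solving the cascade with C₁(0)=C₂(0)=0 gives C₂(t) = C_in[1 − (τ₁ e^(−t/τ₁) − τ₂ e^(−t/τ₂))/(τ₁ − τ₂)].
At t = 63.4: e^(−t/τ₁) = 0.0019543, e^(−t/τ₂) = 0.11572.
C₂ = 4.37·[1 − (10.164·0.0019543 − 29.399·0.11572)/(-19.235)] = 4.37·0.82416 = 3.6016 g/L.

3.60 g/L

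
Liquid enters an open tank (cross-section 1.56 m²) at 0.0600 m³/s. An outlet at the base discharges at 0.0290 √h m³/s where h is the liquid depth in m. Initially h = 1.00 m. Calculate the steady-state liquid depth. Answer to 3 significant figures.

4.28 m

Level balance: A dh/dt = 0.0600 − 0.0290 √h. Setting dh/dt = 0:
Q_in = 0.0290 √h_ss ⇒ √h_ss = 0.0600/0.0290 = 2.0690.
h_ss = 2.0690² = 4.2806 m. (Since h₀ = 1.00 m < h_ss, the level will rise toward this value.)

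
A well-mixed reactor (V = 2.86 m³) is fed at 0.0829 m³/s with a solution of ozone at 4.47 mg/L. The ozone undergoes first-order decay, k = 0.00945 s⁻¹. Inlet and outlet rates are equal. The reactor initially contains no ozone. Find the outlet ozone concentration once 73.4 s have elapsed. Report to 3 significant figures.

3.17 mg/L

Species balance: V dC/dt = Q C_in − Q C − k V C.
This is linear with rate a = Q/V + k = 0.038436 s⁻¹.
C_ss = Q C_in/(Q + kV) = 3.3710 mg/L; C(t) = C_ss + (C₀ − C_ss) e^(−a t).
C(73.4) = 3.3710 + (-3.3710)·e^(−0.038436·73.4) = 3.3710 + (-3.3710)·0.059534 = 3.1703 mg/L.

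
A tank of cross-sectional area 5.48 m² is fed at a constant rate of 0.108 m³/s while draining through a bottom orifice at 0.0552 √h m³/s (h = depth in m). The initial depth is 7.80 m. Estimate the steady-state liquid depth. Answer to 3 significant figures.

3.83 m

A dh/dt = Q_in − 0.0552 √h. Steady state requires inflow = outflow:
Q_in = 0.0552 √h_ss ⇒ √h_ss = 0.108/0.0552 = 1.9565.
h_ss = 1.9565² = 3.8280 m. (Since h₀ = 7.80 m > h_ss, the level will fall toward this value.)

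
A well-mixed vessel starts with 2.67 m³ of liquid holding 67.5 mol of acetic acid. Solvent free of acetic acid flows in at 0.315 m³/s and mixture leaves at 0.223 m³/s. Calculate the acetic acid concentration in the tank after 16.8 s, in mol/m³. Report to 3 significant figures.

5.29 mol/m³

Let m(t) be the amount of acetic acid. Volume: V(t) = V₀ + (Q_in − Q_out) t = 2.67 + 0.092000 t; V(16.8) = 4.2156 m³.
Species balance (pure solvent in): dm/dt = −Q_out · m/V(t).
Separate: dm/m = −Q_out dt/V(t) ⇒ ln(m/m₀) = −(Q_out/(Q_in−Q_out)) ln(V/V₀).
m = m₀ (V₀/V)^(Q_out/(Q_in−Q_out)) = 67.5 × (2.67/4.2156)^(2.4239) = 22.311 mol.
C = m/V = 22.311/4.2156 = 5.2926 mol/m³.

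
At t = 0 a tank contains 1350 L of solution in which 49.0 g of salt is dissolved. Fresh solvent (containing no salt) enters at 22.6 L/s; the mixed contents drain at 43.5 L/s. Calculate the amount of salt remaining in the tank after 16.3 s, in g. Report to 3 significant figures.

Total volume: dV/dt = Q_in − Q_out = -20.900 L/s, so V(t) = 1350 − 20.900 t and V(16.3) = 1009.3 L.
No salt enters, so dm/dt = −Q_out · (m/V).
Separate: dm/m = −Q_out dt/V(t) ⇒ ln(m/m₀) = −(Q_out/(Q_in−Q_out)) ln(V/V₀).
m = m₀ (V₀/V)^(Q_out/(Q_in−Q_out)) = 49.0 × (1350/1009.3)^(-2.0813) = 26.750 g.

26.7 g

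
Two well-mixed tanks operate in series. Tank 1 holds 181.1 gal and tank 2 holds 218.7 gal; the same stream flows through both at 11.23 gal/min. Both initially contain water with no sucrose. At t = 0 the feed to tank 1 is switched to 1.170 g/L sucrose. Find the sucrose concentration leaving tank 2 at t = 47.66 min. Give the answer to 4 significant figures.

0.8745 g/L

Species balance on tank i: dCᵢ/dt = (Cᵢ₋₁ − Cᵢ)/τᵢ with τᵢ = Vᵢ/Q.
τ₁ = 181.1/11.23 = 16.1264 min; τ₂ = 218.7/11.23 = 19.4746 min.
Solving the cascade with C₁(0)=C₂(0)=0 gives C₂(t) = C_in[1 − (τ₁ e^(−t/τ₁) − τ₂ e^(−t/τ₂))/(τ₁ − τ₂)].
At t = 47.66: e^(−t/τ₁) = 0.0520582, e^(−t/τ₂) = 0.0865280.
C₂ = 1.170·[1 − (16.1264·0.0520582 − 19.4746·0.0865280)/(-3.34817)] = 1.170·0.747449 = 0.874515 g/L.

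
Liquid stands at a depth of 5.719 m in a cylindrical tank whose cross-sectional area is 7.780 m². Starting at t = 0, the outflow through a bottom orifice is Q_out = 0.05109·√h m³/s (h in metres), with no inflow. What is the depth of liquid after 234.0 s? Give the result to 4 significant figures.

A dh/dt = −Q_out = −0.05109 √h.
Separate and integrate: 2(√h − √h₀) = −(0.05109/A) t.
√h = √5.719 − 0.05109·234.0/(2·7.780) = 2.39144 − 0.768320 = 1.62312.
h = 1.62312² = 2.63453 m.

2.635 m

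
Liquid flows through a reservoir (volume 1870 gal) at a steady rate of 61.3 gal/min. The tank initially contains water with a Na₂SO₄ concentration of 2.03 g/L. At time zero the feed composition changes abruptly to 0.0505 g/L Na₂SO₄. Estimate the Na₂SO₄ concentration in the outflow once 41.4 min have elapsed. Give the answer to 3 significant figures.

0.560 g/L

Unsteady species balance (constant V, well mixed): V dC/dt = Q(C_in − C).
Rewrite as dC/dt + C/τ = C_in/τ, τ = V/Q = 30.506 min.
C approaches C_in exponentially: C(t) = C_in + (C₀ − C_in) e^(−t/τ).
C(41.4) = 0.0505 + (2.03 − 0.0505)·e^(−41.4/30.506) = 0.0505 + (1.9795)·0.25740 = 0.56002 g/L.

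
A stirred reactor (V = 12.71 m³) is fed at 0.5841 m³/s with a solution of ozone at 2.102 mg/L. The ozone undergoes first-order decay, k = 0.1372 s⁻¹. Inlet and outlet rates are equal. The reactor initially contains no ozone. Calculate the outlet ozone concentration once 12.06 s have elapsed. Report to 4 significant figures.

0.4695 mg/L

V dC/dt = Q(C_in − C) − k V C.
This is linear with rate a = Q/V + k = 0.183156 s⁻¹.
C_ss = Q C_in/(Q + kV) = 0.527416 mg/L; C(t) = C_ss + (C₀ − C_ss) e^(−a t).
C(12.06) = 0.527416 + (-0.527416)·e^(−0.183156·12.06) = 0.527416 + (-0.527416)·0.109826 = 0.469492 mg/L.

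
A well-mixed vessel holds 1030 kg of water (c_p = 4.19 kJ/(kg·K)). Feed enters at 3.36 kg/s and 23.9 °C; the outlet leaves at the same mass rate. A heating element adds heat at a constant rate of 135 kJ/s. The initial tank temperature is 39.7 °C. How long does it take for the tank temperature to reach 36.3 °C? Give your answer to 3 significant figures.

243 s

Heat balance on the well-mixed liquid: M c_p dT/dt = ṁ c_p (T_in − T) + 135.
τ = M/ṁ = 306.55 s; T_ss = T_in + Q̇/(ṁ c_p) = 33.489 °C.
T(t) = T_ss + (T₀ − T_ss) e^(−t/τ). Set T = 36.3:
e^(−t/τ) = (36.3 − 33.489)/(39.7 − 33.489) = 0.45257
t = −306.55 · ln(0.45257) = 243.03 s.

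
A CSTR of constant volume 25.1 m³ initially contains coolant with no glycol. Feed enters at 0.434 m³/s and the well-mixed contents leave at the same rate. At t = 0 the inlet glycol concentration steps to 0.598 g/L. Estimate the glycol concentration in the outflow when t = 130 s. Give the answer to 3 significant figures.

0.535 g/L

Unsteady species balance (constant V, well mixed): V dC/dt = Q(C_in − C).
Time constant τ = V/Q = 25.1/0.434 = 57.834 s.
Integrating: C(t) = C_in + (C₀ − C_in) e^(−t/τ).
C(130) = 0.598 + (0 − 0.598)·e^(−130/57.834) = 0.598 + (-0.59800)·0.10563 = 0.53483 g/L.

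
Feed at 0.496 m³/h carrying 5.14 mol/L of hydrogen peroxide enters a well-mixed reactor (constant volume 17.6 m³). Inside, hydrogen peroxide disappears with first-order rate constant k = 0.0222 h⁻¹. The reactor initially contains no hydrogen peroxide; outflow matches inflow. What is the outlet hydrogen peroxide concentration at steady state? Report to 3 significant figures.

2.88 mol/L

Accumulation = in − out − consumed: V dC/dt = Q C_in − Q C − k V C.
Steady state (dC/dt = 0): C_ss = Q C_in/(Q + kV) = C_in/(1 + kV/Q).
C_ss = 0.496·5.14/(0.496 + 0.0222·17.6) = 2.5494/0.88672 = 2.8751 mol/L.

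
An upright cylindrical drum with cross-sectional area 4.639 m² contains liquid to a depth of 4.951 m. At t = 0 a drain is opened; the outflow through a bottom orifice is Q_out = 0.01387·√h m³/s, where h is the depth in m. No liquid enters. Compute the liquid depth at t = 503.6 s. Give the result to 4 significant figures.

2.167 m

With no inflow, A dh/dt = −0.01387 √h.
∫ h^(−1/2) dh = −(0.01387/A) ∫ dt, giving 2√h = 2√h₀ − (0.01387/A) t.
√h = √4.951 − 0.01387·503.6/(2·4.639) = 2.22508 − 0.752849 = 1.47224.
h = 1.47224² = 2.16748 m.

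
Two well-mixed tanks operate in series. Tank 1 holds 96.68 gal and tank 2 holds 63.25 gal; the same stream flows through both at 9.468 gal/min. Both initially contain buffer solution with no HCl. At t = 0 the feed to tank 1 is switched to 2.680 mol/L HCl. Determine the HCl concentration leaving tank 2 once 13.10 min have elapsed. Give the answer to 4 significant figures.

Time constants: τᵢ = Vᵢ/Q for each well-mixed tank.
τ₁ = 96.68/9.468 = 10.2112 min; τ₂ = 63.25/9.468 = 6.68040 min.
Solving the cascade with C₁(0)=C₂(0)=0 gives C₂(t) = C_in[1 − (τ₁ e^(−t/τ₁) − τ₂ e^(−t/τ₂))/(τ₁ − τ₂)].
At t = 13.10: e^(−t/τ₁) = 0.277232, e^(−t/τ₂) = 0.140723.
C₂ = 2.680·[1 − (10.2112·0.277232 − 6.68040·0.140723)/(3.53084)] = 2.680·0.464491 = 1.24484 mol/L.

1.245 mol/L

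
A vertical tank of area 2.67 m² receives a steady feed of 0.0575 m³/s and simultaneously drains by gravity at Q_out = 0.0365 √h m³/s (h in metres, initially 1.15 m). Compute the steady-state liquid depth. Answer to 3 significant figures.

Level balance: A dh/dt = 0.0575 − 0.0365 √h. Setting dh/dt = 0:
Q_in = 0.0365 √h_ss ⇒ √h_ss = 0.0575/0.0365 = 1.5753.
h_ss = 1.5753² = 2.4817 m. (Since h₀ = 1.15 m < h_ss, the level will rise toward this value.)

2.48 m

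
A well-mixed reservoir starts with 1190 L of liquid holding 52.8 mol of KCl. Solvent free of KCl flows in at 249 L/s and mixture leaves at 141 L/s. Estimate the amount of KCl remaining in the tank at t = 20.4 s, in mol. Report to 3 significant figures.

13.4 mol

Total volume: dV/dt = Q_in − Q_out = 108.00 L/s, so V(t) = 1190 + 108.00 t and V(20.4) = 3393.2 L.
Solute balance: dm/dt = 0 − Q_out C = −Q_out m/V(t).
Separate: dm/m = −Q_out dt/V(t) ⇒ ln(m/m₀) = −(Q_out/(Q_in−Q_out)) ln(V/V₀).
m = m₀ (V₀/V)^(Q_out/(Q_in−Q_out)) = 52.8 × (1190/3393.2)^(1.3056) = 13.444 mol.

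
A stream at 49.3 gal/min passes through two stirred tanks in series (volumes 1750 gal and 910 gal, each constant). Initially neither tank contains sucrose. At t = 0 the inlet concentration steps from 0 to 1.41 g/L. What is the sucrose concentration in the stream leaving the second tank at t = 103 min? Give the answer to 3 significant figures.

1.25 g/L

Time constants: τᵢ = Vᵢ/Q for each well-mixed tank.
τ₁ = 1750/49.3 = 35.497 min; τ₂ = 910/49.3 = 18.458 min.
Solving the cascade with C₁(0)=C₂(0)=0 gives C₂(t) = C_in[1 − (τ₁ e^(−t/τ₁) − τ₂ e^(−t/τ₂))/(τ₁ − τ₂)].
At t = 103: e^(−t/τ₁) = 0.054932, e^(−t/τ₂) = 0.0037722.
C₂ = 1.41·[1 − (35.497·0.054932 − 18.458·0.0037722)/(17.039)] = 1.41·0.88964 = 1.2544 g/L.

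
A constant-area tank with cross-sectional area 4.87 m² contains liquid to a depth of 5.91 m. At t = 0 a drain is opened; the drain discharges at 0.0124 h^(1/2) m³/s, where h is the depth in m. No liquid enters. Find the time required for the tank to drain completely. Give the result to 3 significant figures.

1910 s

With no inflow, A dh/dt = −0.0124 √h.
Separate and integrate: 2(√h − √h₀) = −(0.0124/A) t.
Set h = 0: 2√h₀ = (0.0124/A) t_empty ⇒ t_empty = 2A√h₀/0.0124.
t_empty = 2·4.87·√5.91/0.0124 = 9.7400·2.4310/0.0124 = 1909.5 s.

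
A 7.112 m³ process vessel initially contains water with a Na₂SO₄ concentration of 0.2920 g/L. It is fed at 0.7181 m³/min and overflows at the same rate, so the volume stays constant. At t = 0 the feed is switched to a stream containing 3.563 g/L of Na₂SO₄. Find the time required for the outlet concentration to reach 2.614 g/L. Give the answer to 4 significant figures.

12.26 min

Mass balance on the solute (V constant): V dC/dt = Q(C_in − C), so τ = V/Q = 9.90391 min.
C(t) = C_in + (C₀ − C_in) e^(−t/τ). Set C = 2.614 and solve for t:
e^(−t/τ) = (C − C_in)/(C₀ − C_in) = (2.614 − 3.563)/(0.2920 − 3.563) = 0.290125
t = −τ ln(…) = 9.90391 × 1.23744 = 12.2555 min.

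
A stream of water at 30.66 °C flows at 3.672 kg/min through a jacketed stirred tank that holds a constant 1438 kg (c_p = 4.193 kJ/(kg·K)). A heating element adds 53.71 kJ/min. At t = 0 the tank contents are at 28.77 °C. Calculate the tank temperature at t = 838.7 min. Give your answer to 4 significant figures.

33.52 °C

Heat balance on the well-mixed liquid: M c_p dT/dt = ṁ c_p (T_in − T) + 53.71.
τ = M/ṁ = 391.612 min; T_ss = T_in + Q̇/(ṁ c_p) = 30.66 + 53.71/(3.672·4.193) = 34.1484 °C.
This is linear first-order; T(t) = T_ss + (T₀ − T_ss) e^(−t/τ).
T(838.7) = 34.1484 + (-5.37841)·e^(−838.7/391.612) = 34.1484 + (-5.37841)·0.117460 = 33.5167 °C.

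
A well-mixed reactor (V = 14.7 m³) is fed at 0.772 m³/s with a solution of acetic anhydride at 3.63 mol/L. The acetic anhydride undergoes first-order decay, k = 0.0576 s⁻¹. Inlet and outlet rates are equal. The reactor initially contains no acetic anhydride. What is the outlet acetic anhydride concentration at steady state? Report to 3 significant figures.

V dC/dt = Q(C_in − C) − k V C.
At steady state: 0 = Q C_in − (Q + kV) C_ss, so C_ss = Q C_in/(Q + kV).
C_ss = 0.772·3.63/(0.772 + 0.0576·14.7) = 2.8024/1.6187 = 1.7312 mol/L.

1.73 mol/L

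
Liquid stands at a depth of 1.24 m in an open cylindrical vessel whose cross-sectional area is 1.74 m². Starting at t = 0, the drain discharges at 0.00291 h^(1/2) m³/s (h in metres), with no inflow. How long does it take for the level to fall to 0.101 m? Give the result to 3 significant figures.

952 s

Volume balance on the tank: A dh/dt = −0.00291 √h.
∫ h^(−1/2) dh = −(0.00291/A) ∫ dt, giving 2√h = 2√h₀ − (0.00291/A) t.
t = 2A(√h₀ − √h)/0.00291 = 2·1.74·(√1.24 − √0.101)/0.00291
  = 3.4800 × (1.1136 − 0.31780) / 0.00291 = 951.62 s.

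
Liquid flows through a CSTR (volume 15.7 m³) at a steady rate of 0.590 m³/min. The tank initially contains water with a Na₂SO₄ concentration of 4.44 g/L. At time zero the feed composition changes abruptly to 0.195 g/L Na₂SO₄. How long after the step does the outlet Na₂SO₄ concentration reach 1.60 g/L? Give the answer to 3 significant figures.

Mass balance on the solute (V constant): V dC/dt = Q(C_in − C), so τ = V/Q = 26.610 min.
C(t) = C_in + (C₀ − C_in) e^(−t/τ). Set C = 1.60 and solve for t:
e^(−t/τ) = (C − C_in)/(C₀ − C_in) = (1.60 − 0.195)/(4.44 − 0.195) = 0.33098
t = −τ ln(…) = 26.610 × 1.1057 = 29.423 min.

29.4 min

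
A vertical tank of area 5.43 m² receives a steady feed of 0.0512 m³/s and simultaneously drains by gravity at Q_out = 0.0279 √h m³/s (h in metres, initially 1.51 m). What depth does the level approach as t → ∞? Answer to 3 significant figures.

A dh/dt = Q_in − 0.0279 √h. Steady state requires inflow = outflow:
Q_in = 0.0279 √h_ss ⇒ √h_ss = 0.0512/0.0279 = 1.8351.
h_ss = 1.8351² = 3.3677 m. (Since h₀ = 1.51 m < h_ss, the level will rise toward this value.)

3.37 m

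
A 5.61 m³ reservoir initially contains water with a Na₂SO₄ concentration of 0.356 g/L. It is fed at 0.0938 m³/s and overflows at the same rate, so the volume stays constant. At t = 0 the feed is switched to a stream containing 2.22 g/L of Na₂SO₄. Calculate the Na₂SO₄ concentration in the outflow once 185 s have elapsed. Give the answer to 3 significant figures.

2.14 g/L

Transient balance on the dissolved component: V dC/dt = Q(C_in − C).
Rewrite as dC/dt + C/τ = C_in/τ, τ = V/Q = 59.808 s.
Solution: C(t) = C_in + (C₀ − C_in) e^(−t/τ).
C(185) = 2.22 + (0.356 − 2.22)·e^(−185/59.808) = 2.22 + (-1.8640)·0.045355 = 2.1355 g/L.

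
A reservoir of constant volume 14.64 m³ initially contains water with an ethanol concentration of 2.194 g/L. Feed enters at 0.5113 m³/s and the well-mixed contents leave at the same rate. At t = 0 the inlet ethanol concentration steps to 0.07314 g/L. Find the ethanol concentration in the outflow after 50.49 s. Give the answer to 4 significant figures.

Species balance on the tank: V dC/dt = Q(C_in − C).
Time constant τ = V/Q = 14.64/0.5113 = 28.6329 s.
This is linear first-order; C(t) = C_in + (C₀ − C_in) e^(−t/τ).
C(50.49) = 0.07314 + (2.194 − 0.07314)·e^(−50.49/28.6329) = 0.07314 + (2.12086)·0.171468 = 0.436800 g/L.

0.4368 g/L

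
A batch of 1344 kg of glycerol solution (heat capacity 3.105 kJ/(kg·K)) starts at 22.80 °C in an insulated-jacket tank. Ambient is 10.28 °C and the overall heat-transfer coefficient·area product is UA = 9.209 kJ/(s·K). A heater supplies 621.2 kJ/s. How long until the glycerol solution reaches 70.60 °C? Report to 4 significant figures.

924.9 s

M c_p dT/dt = −UA(T − T_amb) + Q̇.
τ = M c_p/UA = 453.157 s; T_ss = T_amb + Q̇/UA = 10.28 + 621.2/9.209 = 77.7357 °C.
T(t) = T_ss + (T₀ − T_ss)e^(−t/τ); set T = 70.60:
t = −τ ln[(T − T_ss)/(T₀ − T_ss)] = −453.157 · ln(0.129893) = 924.914 s.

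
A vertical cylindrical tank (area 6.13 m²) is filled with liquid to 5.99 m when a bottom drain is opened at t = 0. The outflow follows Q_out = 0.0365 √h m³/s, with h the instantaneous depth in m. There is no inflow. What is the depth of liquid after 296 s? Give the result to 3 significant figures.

2.45 m

Mass balance (ρ constant): A dh/dt = −0.0365 √h.
∫ h^(−1/2) dh = −(0.0365/A) ∫ dt, giving 2√h = 2√h₀ − (0.0365/A) t.
√h = √5.99 − 0.0365·296/(2·6.13) = 2.4474 − 0.88124 = 1.5662.
h = 1.5662² = 2.4530 m.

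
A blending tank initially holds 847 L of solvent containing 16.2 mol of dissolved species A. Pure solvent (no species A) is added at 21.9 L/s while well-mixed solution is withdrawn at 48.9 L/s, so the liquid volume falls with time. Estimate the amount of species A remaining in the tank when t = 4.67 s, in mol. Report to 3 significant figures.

12.1 mol

Total volume: dV/dt = Q_in − Q_out = -27.000 L/s, so V(t) = 847 − 27.000 t and V(4.67) = 720.91 L.
Solute balance: dm/dt = 0 − Q_out C = −Q_out m/V(t).
Separate: dm/m = −Q_out dt/V(t) ⇒ ln(m/m₀) = −(Q_out/(Q_in−Q_out)) ln(V/V₀).
m = m₀ (V₀/V)^(Q_out/(Q_in−Q_out)) = 16.2 × (847/720.91)^(-1.8111) = 12.099 mol.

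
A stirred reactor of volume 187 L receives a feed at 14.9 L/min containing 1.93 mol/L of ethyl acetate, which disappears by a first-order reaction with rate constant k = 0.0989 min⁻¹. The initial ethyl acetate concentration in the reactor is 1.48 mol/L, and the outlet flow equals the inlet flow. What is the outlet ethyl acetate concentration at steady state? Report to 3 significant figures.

Accumulation = in − out − consumed: V dC/dt = Q C_in − Q C − k V C.
At steady state: 0 = Q C_in − (Q + kV) C_ss, so C_ss = Q C_in/(Q + kV).
C_ss = 14.9·1.93/(14.9 + 0.0989·187) = 28.757/33.394 = 0.86113 mol/L.

0.861 mol/L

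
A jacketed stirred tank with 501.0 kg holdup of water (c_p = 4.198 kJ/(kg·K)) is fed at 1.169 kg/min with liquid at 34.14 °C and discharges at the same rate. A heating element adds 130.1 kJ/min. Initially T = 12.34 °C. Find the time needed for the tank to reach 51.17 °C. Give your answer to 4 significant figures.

Energy balance: M c_p dT/dt = ṁ c_p (T_in − T) + 130.1.
τ = M/ṁ = 428.571 min; T_ss = T_in + Q̇/(ṁ c_p) = 60.6506 °C.
T(t) = T_ss + (T₀ − T_ss) e^(−t/τ). Set T = 51.17:
e^(−t/τ) = (51.17 − 60.6506)/(12.34 − 60.6506) = 0.196243
t = −428.571 · ln(0.196243) = 697.885 min.

697.9 min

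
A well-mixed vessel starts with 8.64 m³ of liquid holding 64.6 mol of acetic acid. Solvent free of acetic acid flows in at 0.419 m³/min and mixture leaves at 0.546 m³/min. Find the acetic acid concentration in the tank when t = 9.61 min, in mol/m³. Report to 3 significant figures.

4.52 mol/m³

Let m(t) be the amount of acetic acid. Volume: V(t) = V₀ + (Q_in − Q_out) t = 8.64 − 0.12700 t; V(9.61) = 7.4195 m³.
Solute balance: dm/dt = 0 − Q_out C = −Q_out m/V(t).
dm/m = −Q_out dt/(V₀ − 0.12700 t); integrating gives ln(m/m₀) = −(Q_out/(Q_in−Q_out)) ln(V/V₀).
m = m₀ (V₀/V)^(Q_out/(Q_in−Q_out)) = 64.6 × (8.64/7.4195)^(-4.2992) = 33.566 mol.
C = m/V = 33.566/7.4195 = 4.5239 mol/m³.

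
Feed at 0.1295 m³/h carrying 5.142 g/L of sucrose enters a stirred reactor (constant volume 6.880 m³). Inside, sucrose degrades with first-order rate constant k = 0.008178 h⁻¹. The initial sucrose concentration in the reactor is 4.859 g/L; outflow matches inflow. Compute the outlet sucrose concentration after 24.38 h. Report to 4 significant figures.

V dC/dt = Q(C_in − C) − k V C.
dC/dt = (Q/V) C_in − (Q/V + k) C; effective rate a = Q/V + k = 0.0188227 + 0.008178 = 0.0270007 h⁻¹.
C_ss = Q C_in/(Q + kV) = 3.58458 g/L; C(t) = C_ss + (C₀ − C_ss) e^(−a t).
C(24.38) = 3.58458 + (1.27442)·e^(−0.0270007·24.38) = 3.58458 + (1.27442)·0.517743 = 4.24440 g/L.

4.244 g/L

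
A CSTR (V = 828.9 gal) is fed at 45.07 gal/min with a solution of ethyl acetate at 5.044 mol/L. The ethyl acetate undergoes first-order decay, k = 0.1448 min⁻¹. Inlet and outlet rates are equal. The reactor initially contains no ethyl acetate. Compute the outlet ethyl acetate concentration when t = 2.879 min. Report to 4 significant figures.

V dC/dt = Q(C_in − C) − k V C.
dC/dt = (Q/V) C_in − (Q/V + k) C; effective rate a = Q/V + k = 0.0543733 + 0.1448 = 0.199173 min⁻¹.
C_ss = Q C_in/(Q + kV) = 1.37699 mol/L; C(t) = C_ss + (C₀ − C_ss) e^(−a t).
C(2.879) = 1.37699 + (-1.37699)·e^(−0.199173·2.879) = 1.37699 + (-1.37699)·0.563595 = 0.600924 mol/L.

0.6009 mol/L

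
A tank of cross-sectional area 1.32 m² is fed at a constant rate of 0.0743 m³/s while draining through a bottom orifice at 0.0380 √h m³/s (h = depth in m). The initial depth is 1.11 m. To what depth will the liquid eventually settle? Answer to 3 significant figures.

3.82 m

Volume balance on the tank: A dh/dt = Q_in − 0.0380 √h. At steady state dh/dt = 0:
Q_in = 0.0380 √h_ss ⇒ √h_ss = 0.0743/0.0380 = 1.9553.
h_ss = 1.9553² = 3.8231 m. (Since h₀ = 1.11 m < h_ss, the level will rise toward this value.)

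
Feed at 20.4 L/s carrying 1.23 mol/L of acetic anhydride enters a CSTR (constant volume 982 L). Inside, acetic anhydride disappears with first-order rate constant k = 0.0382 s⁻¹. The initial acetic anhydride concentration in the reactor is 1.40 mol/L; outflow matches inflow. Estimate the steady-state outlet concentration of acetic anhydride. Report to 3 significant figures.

0.433 mol/L

V dC/dt = Q(C_in − C) − k V C.
Steady state (dC/dt = 0): C_ss = Q C_in/(Q + kV) = C_in/(1 + kV/Q).
C_ss = 20.4·1.23/(20.4 + 0.0382·982) = 25.092/57.912 = 0.43328 mol/L.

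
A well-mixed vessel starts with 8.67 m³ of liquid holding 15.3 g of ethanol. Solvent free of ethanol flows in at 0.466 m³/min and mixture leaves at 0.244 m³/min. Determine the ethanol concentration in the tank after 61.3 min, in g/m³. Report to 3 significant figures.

0.243 g/m³

Let m(t) be the amount of ethanol. Volume: V(t) = V₀ + (Q_in − Q_out) t = 8.67 + 0.22200 t; V(61.3) = 22.279 m³.
No ethanol enters, so dm/dt = −Q_out · (m/V).
Separate: dm/m = −Q_out dt/V(t) ⇒ ln(m/m₀) = −(Q_out/(Q_in−Q_out)) ln(V/V₀).
m = m₀ (V₀/V)^(Q_out/(Q_in−Q_out)) = 15.3 × (8.67/22.279)^(1.0991) = 5.4226 g.
C = m/V = 5.4226/22.279 = 0.24340 g/m³.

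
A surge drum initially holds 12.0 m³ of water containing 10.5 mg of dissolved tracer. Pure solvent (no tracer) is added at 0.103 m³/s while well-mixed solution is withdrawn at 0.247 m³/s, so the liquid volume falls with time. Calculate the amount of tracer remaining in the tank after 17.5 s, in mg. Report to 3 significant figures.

Total volume: dV/dt = Q_in − Q_out = -0.14400 m³/s, so V(t) = 12.0 − 0.14400 t and V(17.5) = 9.4800 m³.
Species balance (pure solvent in): dm/dt = −Q_out · m/V(t).
Separate: dm/m = −Q_out dt/V(t) ⇒ ln(m/m₀) = −(Q_out/(Q_in−Q_out)) ln(V/V₀).
m = m₀ (V₀/V)^(Q_out/(Q_in−Q_out)) = 10.5 × (12.0/9.4800)^(-1.7153) = 7.0080 mg.

7.01 mg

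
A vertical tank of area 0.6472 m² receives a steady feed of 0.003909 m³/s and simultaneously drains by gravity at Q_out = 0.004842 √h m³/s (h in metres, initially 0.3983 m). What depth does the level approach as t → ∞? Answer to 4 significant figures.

Mass balance (ρ constant): A dh/dt = Q_in − 0.004842 √h. At steady state dh/dt = 0:
Q_in = 0.004842 √h_ss ⇒ √h_ss = 0.003909/0.004842 = 0.807311.
h_ss = 0.807311² = 0.651751 m. (Since h₀ = 0.3983 m < h_ss, the level will rise toward this value.)

0.6518 m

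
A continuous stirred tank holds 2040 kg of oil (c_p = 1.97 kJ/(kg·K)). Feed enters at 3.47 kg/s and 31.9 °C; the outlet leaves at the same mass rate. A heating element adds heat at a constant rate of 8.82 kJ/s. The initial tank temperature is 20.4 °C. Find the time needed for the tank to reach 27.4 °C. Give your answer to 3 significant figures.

466 s

M c_p dT/dt = ṁ c_p (T_in − T) + Q̇.
τ = M/ṁ = 587.90 s; T_ss = T_in + Q̇/(ṁ c_p) = 33.190 °C.
T(t) = T_ss + (T₀ − T_ss) e^(−t/τ). Set T = 27.4:
e^(−t/τ) = (27.4 − 33.190)/(20.4 − 33.190) = 0.45271
t = −587.90 · ln(0.45271) = 465.91 s.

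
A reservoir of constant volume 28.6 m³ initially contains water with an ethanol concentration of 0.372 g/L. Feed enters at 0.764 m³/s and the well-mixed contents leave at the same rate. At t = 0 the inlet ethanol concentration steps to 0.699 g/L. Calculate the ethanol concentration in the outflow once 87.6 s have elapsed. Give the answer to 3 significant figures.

0.668 g/L

Accumulation = in − out for the solute gives V dC/dt = Q(C_in − C).
So dC/dt = (C_in − C)/τ with τ = V/Q = 28.6/0.764 = 37.435 s.
C approaches C_in exponentially: C(t) = C_in + (C₀ − C_in) e^(−t/τ).
C(87.6) = 0.699 + (0.372 − 0.699)·e^(−87.6/37.435) = 0.699 + (-0.32700)·0.096320 = 0.66750 g/L.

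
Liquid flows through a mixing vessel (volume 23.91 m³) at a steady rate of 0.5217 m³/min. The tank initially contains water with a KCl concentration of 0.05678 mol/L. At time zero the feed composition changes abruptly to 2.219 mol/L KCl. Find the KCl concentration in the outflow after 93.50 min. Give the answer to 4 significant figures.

1.938 mol/L

Unsteady species balance (constant V, well mixed): V dC/dt = Q(C_in − C).
Rewrite as dC/dt + C/τ = C_in/τ, τ = V/Q = 45.8309 min.
This is linear first-order; C(t) = C_in + (C₀ − C_in) e^(−t/τ).
C(93.50) = 2.219 + (0.05678 − 2.219)·e^(−93.50/45.8309) = 2.219 + (-2.16222)·0.130015 = 1.93788 mol/L.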